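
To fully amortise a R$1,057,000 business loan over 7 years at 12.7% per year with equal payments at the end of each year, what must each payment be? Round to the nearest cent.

R$236,771.69

PMT = 1.057e+06 / ( [1 − (1+0.127)^(−7)] / 0.127 ) = 1.057e+06 / 4.464216 = 236,771.6943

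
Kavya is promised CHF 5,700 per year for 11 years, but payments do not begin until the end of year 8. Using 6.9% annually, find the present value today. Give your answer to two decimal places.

CHF 26,926.60

Value one period before first payment (t=7): 5700 × [1 − (1+0.069)^(−11)] / 0.069 = 5700 × 7.536168 = 42,956.1560
PV₀ = 42,956.1560 / (1+0.069)^7 = 42,956.1560 / 1.595306 = 26,926.5973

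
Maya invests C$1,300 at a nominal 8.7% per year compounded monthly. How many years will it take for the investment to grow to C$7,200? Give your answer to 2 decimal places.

Periodic rate i = 0.087/12 = 0.00725.
(1+i)^n = 7200/1300 = 5.53846, so n = ln 5.53846 / ln 1.00725 = 236.9537 months
= 236.9537/12 years

19.75 years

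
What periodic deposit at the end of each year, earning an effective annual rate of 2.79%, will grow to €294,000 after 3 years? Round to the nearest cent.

€95,315.95

FV-annuity factor = 3.084478; PMT = 294000 / 3.084478 = 95,315.9533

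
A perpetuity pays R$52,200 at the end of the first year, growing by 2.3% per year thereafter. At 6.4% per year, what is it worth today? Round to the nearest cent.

PV = D₁/(r − g) = 52200/(0.064 − 0.023) = 1,273,170.7317

R$1,273,170.73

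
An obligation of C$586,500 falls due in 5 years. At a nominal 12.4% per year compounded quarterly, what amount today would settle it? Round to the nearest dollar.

C$318,489

Periodic rate i = 0.124/4 = 0.031; n = 5 × 4 = 20 periods.
Discount factor = (1+0.031)^(−20) = 0.543034; PV = 586,500 × 0.543034 = 318,489.2006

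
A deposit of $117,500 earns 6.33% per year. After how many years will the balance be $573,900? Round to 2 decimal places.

25.84 years

n = ln(573900/117500) / ln(1+0.0633) = ln(4.88426) / 0.061377 = 25.8405 years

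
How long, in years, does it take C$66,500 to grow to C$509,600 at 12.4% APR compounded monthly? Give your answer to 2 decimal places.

Periodic rate i = 0.124/12 = 0.0103333.
(1+i)^n = 509600/66500 = 7.66316, so n = ln 7.66316 / ln 1.01033 = 198.0898 months
= 198.0898/12 years

16.51 years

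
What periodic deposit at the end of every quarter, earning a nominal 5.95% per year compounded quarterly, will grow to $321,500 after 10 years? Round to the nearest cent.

$5,940.00

With 4 periods per year: i = 0.014875, n = 40.
PMT = 321500 / ( [(1+0.014875)^40 − 1] / 0.014875 ) = 321500 / 54.124624 = 5,939.9951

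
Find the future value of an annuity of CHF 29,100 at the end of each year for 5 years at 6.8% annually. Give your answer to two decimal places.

CHF 166,679.96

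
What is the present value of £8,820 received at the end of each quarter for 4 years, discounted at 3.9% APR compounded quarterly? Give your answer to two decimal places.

Periodic rate i = 0.039/4 = 0.00975; n = 4 × 4 = 16 periods.
PV = 8820 × [1 − (1+0.00975)^(−16)] / 0.00975 = 8820 × 14.748114 = 130,078.3651

£130,078.37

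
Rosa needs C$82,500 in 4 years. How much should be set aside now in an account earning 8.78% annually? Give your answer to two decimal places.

C$58,919.32

PV = 82,500 / (1 + 0.0878)^4 = 82,500 / 1.400220 = 58,919.3206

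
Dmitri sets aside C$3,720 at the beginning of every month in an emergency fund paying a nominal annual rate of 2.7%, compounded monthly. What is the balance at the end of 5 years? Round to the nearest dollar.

C$239,218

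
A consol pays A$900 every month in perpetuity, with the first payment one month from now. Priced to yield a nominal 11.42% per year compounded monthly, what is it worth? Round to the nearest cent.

A$94,570.93

Periodic rate i = 0.1142/12 = 0.00951667.
PV = PMT / i = 900 / 0.00951667 = 94,570.9282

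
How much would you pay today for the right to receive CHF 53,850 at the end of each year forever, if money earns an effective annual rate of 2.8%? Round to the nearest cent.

CHF 1,923,214.29

PV = C/r = 53850/0.028 = 1,923,214.2857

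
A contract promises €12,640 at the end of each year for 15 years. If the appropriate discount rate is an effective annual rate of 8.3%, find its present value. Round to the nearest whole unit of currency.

PV = 12640 × [1 − (1+0.083)^(−15)] / 0.083 = 12640 × 8.404892 = 106,237.8314

€106,238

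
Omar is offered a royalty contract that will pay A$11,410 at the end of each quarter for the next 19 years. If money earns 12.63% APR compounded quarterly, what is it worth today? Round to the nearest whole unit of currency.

A$327,330

Periodic rate i = 0.1263/4 = 0.031575; n = 19 × 4 = 76 periods.
PV = PMT · [1 − (1+i)^(−n)] / i = 11410 · 28.688024 = 327,330.3570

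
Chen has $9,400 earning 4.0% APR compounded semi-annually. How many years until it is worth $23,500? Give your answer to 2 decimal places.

23.14 years

Periodic rate i = 0.04/2 = 0.02.
(1+i)^n = 23500/9400 = 2.50000, so n = ln 2.50000 / ln 1.02 = 46.2712 half-years
= 46.2712/2 years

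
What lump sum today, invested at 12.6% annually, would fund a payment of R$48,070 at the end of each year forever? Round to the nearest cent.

R$381,507.94

PV = PMT / i = 48070 / 0.126 = 381,507.9365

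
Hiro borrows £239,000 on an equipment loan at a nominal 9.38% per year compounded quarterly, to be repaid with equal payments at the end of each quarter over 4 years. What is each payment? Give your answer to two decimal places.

£18,087.06

With 4 periods per year: i = 0.02345, n = 16.
Annuity-PV factor = 13.213869; PMT = 239000 / 13.213869 = 18,087.0573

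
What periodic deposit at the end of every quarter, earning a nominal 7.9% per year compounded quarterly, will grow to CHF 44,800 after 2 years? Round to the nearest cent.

CHF 5,224.25

i = 0.079/4 = 0.01975 per quarter; n = 2·4 = 8.
FV-annuity factor = 8.575391; PMT = 44800 / 8.575391 = 5,224.2514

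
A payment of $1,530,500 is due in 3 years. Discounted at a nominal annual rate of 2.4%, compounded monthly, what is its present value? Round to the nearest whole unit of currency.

Periodic rate i = 0.024/12 = 0.002; n = 3 × 12 = 36 periods.
PV = 1,530,500 / (1 + 0.002)^36 = 1,530,500 / 1.074578 = 1,424,279.9440

$1,424,280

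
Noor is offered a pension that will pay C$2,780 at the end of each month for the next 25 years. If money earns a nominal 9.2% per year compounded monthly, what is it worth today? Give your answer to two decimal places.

C$325,933.67

i = 0.092/12 = 0.00766667 per month; n = 25·12 = 300.
Annuity factor a(300|0.00766667) = 117.242326; PV = 2780 × 117.242326 = 325,933.6657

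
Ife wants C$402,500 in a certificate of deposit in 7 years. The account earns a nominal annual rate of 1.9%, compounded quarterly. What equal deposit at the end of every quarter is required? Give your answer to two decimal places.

C$13,474.31

i = 0.019/4 = 0.00475 per quarter; n = 7·4 = 28.
FV-annuity factor = 29.871660; PMT = 402500 / 29.871660 = 13,474.3097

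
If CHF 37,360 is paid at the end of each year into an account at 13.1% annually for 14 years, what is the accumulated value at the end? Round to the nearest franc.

CHF 1,312,939

FV = PMT · [(1+i)^n − 1] / i = 37360 · 35.142905 = 1,312,938.9275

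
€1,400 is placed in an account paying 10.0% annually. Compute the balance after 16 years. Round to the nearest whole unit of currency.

FV = PV·(1+i)^n = 1,400 × 4.594973 = 6,432.9622

€6,433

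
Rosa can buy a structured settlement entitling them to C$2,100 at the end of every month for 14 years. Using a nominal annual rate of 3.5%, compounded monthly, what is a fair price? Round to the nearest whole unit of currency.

C$278,594

With 12 periods per year: i = 0.00291667, n = 168.
PV = 2100 × [1 − (1+0.00291667)^(−168)] / 0.00291667 = 2100 × 132.663952 = 278,594.2992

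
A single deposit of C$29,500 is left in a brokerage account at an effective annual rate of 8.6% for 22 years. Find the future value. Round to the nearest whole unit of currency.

29,500 × (1+0.086)^22 = 29,500 × 6.141241 = 181,166.6157

C$181,167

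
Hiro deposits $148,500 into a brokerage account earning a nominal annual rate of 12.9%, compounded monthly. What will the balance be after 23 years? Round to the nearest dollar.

i = 0.129/12 = 0.01075 per month; n = 23·12 = 276.
148,500 × (1+0.01075)^276 = 148,500 × 19.128240 = 2,840,543.5706

$2,840,544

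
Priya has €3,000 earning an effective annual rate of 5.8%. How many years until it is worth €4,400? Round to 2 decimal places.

n = ln(4400/3000) / ln(1+0.058) = ln(1.46667) / 0.056380 = 6.7930 years

6.79 years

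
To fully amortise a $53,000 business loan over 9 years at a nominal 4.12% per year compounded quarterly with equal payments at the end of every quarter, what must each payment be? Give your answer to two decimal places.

Periodic rate i = 0.0412/4 = 0.0103; n = 9 × 4 = 36 periods.
PMT = 53000 / ( [1 − (1+0.0103)^(−36)] / 0.0103 ) = 53000 / 29.952213 = 1,769.4853

$1,769.49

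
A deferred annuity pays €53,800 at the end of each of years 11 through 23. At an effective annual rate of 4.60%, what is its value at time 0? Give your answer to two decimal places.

PV at t=10 (ordinary 13-year annuity): 53800 × a(13|0.046) = 53800 × 9.623939 = 517,767.9355
Discount back 10 years: 517,767.9355 × (1+0.046)^(−10) = 517,767.9355 × 0.637798 = 330,231.3549

€330,231.35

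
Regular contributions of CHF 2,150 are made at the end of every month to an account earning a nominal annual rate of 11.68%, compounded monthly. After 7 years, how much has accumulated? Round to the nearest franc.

CHF 277,465

With 12 periods per year: i = 0.00973333, n = 84.
FV = 2150 × [(1+0.00973333)^84 − 1] / 0.00973333 = 2150 × 129.053453 = 277,464.9237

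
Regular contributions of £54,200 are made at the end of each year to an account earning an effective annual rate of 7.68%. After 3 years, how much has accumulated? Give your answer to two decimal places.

FV = 54200 × [(1+0.0768)^3 − 1] / 0.0768 = 54200 × 3.236298 = 175,407.3646

£175,407.36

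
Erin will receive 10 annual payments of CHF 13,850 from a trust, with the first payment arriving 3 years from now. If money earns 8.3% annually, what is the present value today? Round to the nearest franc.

CHF 78,175

PV at t=2 (ordinary 10-year annuity): 13850 × a(10|0.083) = 13850 × 6.620224 = 91,690.1022
Discount back 2 years: 91,690.1022 × (1+0.083)^(−2) = 91,690.1022 × 0.852596 = 78,174.5777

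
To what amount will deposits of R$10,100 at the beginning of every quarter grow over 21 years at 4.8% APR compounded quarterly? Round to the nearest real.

With 4 periods per year: i = 0.012, n = 84.
FV = 10100 × [(1+0.012)^84 − 1] / 0.012 × (1+i) = 10100 × 145.367366 = 1,468,210.3931
(Beginning-of-period payments → annuity-due factor ×(1+i).)

R$1,468,210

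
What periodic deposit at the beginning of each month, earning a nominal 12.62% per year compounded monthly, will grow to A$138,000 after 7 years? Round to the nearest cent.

A$1,020.04

i = 0.1262/12 = 0.0105167 per month; n = 7·12 = 84.
PMT = 138000 / ( [(1+0.0105167)^84 − 1] / 0.0105167 × (1+i) ) = 138000 / 135.288545 = 1,020.0420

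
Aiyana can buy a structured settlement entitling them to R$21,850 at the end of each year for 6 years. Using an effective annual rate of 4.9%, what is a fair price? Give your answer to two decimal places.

R$111,259.43

PV = PMT · [1 − (1+i)^(−n)] / i = 21850 · 5.091965 = 111,259.4266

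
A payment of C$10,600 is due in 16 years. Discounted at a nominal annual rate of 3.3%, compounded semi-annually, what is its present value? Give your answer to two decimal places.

i = 0.033/2 = 0.0165 per half-year; n = 16·2 = 32.
Discount factor = (1+0.0165)^(−32) = 0.592330; PV = 10,600 × 0.592330 = 6,278.6982

C$6,278.70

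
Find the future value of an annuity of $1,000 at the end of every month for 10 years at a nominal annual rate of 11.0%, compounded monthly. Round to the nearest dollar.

$216,998

Periodic rate i = 0.11/12 = 0.00916667; n = 10 × 12 = 120 periods.
Accumulation factor s(120|0.00916667) = 216.998139; FV = 1000 × 216.998139 = 216,998.1385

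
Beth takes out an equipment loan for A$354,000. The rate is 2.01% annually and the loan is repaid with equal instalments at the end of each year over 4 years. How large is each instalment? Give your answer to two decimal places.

PMT = 354000 / ( [1 − (1+0.0201)^(−4)] / 0.0201 ) = 354000 / 3.806805 = 92,991.3704

A$92,991.37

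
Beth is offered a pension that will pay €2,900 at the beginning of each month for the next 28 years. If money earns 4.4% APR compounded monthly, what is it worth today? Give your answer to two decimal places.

€561,725.84

i = 0.044/12 = 0.00366667 per month; n = 28·12 = 336.
PV = 2900 × [1 − (1+0.00366667)^(−336)] / 0.00366667 × (1+i) = 2900 × 193.698565 = 561,725.8386
Payments are at the start of each period, so multiply by (1+i).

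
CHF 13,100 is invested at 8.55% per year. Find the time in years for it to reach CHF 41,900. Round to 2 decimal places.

n = ln(41900/13100) / ln(1+0.0855) = ln(3.19847) / 0.082041 = 14.1719 years

14.17 years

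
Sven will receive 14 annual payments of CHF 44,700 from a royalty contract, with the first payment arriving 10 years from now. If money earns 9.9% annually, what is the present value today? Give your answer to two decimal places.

Value one period before first payment (t=9): 44700 × [1 − (1+0.099)^(−14)] / 0.099 = 44700 × 7.407013 = 331,093.4846
PV₀ = 331,093.4846 / (1+0.099)^9 = 331,093.4846 / 2.338725 = 141,570.0556

CHF 141,570.06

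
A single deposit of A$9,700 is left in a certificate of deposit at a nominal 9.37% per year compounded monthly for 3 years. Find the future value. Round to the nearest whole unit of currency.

A$12,834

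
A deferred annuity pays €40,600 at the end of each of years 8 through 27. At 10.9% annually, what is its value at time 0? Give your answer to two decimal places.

€157,741.51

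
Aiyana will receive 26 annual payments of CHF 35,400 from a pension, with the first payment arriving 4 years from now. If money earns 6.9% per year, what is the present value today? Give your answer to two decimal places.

CHF 345,875.68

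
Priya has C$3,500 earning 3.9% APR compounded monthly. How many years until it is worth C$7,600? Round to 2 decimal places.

19.91 years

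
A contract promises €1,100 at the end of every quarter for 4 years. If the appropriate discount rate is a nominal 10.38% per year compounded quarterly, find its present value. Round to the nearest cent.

€14,254.91

Periodic rate i = 0.1038/4 = 0.02595; n = 4 × 4 = 16 periods.
PV = 1100 × [1 − (1+0.02595)^(−16)] / 0.02595 = 1100 × 12.959005 = 14,254.9051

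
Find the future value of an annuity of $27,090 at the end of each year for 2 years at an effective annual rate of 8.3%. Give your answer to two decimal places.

$56,428.47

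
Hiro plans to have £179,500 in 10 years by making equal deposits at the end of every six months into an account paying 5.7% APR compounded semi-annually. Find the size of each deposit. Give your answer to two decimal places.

With 2 periods per year: i = 0.0285, n = 20.
PMT = 179500 / ( [(1+0.0285)^20 − 1] / 0.0285 ) = 179500 / 26.464124 = 6,782.7676

£6,782.77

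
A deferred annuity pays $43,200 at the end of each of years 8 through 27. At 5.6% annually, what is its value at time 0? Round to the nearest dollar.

$349,641

Value one period before first payment (t=7): 43200 × [1 − (1+0.056)^(−20)] / 0.056 = 43200 × 11.851858 = 512,000.2678
Discount back 7 years: 512,000.2678 × (1+0.056)^(−7) = 512,000.2678 × 0.682893 = 349,641.3277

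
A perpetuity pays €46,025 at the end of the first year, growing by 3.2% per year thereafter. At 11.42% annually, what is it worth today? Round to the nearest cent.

PV = PMT / (i − g) = 46025 / (0.1142 − 0.032) = 46025 / 0.082200 = 559,914.8418

€559,914.84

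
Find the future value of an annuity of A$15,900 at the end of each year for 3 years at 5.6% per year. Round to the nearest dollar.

A$50,421

FV = PMT · [(1+i)^n − 1] / i = 15900 · 3.171136 = 50,421.0624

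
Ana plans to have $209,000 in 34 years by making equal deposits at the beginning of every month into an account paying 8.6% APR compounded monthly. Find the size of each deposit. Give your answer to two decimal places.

$85.36

With 12 periods per year: i = 0.00716667, n = 408.
PMT = 209000 / ( [(1+0.00716667)^408 − 1] / 0.00716667 × (1+i) ) = 209000 / 2448.467412 = 85.3595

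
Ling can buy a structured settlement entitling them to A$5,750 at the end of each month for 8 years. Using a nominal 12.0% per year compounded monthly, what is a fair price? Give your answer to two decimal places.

With 12 periods per year: i = 0.01, n = 96.
PV = 5750 × [1 − (1+0.01)^(−96)] / 0.01 = 5750 × 61.527703 = 353,784.2922

A$353,784.29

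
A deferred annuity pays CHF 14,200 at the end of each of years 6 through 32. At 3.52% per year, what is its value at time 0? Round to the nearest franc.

CHF 205,989

Value one period before first payment (t=5): 14200 × [1 − (1+0.0352)^(−27)] / 0.0352 = 14200 × 17.245543 = 244,886.7156
Discount back 5 years: 244,886.7156 × (1+0.0352)^(−5) = 244,886.7156 × 0.841160 = 205,988.9434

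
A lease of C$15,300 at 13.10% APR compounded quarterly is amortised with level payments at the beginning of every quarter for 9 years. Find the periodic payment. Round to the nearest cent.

C$706.70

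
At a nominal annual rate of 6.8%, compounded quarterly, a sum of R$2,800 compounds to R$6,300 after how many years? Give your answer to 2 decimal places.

Periodic rate i = 0.068/4 = 0.017.
n = ln(6300/2800) / ln(1+0.017) = ln(2.25000) / 0.016857 = 48.1061 quarters
= 48.1061/4 years

12.03 years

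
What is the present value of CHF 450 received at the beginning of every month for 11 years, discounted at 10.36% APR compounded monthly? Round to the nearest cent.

CHF 35,670.33

i = 0.1036/12 = 0.00863333 per month; n = 11·12 = 132.
Annuity factor a(132|0.00863333) × (1+i) = 79.267398; PV = 450 × 79.267398 = 35,670.3289
(annuity-due: payments at period start, so ×(1+i).)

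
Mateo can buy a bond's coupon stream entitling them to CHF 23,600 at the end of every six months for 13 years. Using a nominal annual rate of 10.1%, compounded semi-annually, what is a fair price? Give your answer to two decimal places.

CHF 337,512.25

With 2 periods per year: i = 0.0505, n = 26.
Annuity factor a(26|0.0505) = 14.301366; PV = 23600 × 14.301366 = 337,512.2492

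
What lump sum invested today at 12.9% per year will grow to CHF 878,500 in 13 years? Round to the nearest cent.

PV = 878,500 / (1 + 0.129)^13 = 878,500 / 4.841961 = 181,434.7710

CHF 181,434.77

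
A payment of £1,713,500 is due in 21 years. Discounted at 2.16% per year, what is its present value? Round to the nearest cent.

£1,093,919.94

Discount factor = (1+0.0216)^(−21) = 0.638413; PV = 1,713,500 × 0.638413 = 1,093,919.9417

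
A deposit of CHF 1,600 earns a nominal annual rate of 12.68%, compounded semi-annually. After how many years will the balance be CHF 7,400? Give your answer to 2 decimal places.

12.46 years

Periodic rate i = 0.1268/2 = 0.0634.
n = ln(7400/1600) / ln(1+0.0634) = ln(4.62500) / 0.061471 = 24.9137 half-years
= 24.9137/2 years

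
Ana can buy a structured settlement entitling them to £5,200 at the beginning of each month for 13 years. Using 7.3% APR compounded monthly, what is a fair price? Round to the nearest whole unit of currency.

£526,108

With 12 periods per year: i = 0.00608333, n = 156.
Annuity factor a(156|0.00608333) × (1+i) = 101.174633; PV = 5200 × 101.174633 = 526,108.0903
Payments are at the start of each period, so multiply by (1+i).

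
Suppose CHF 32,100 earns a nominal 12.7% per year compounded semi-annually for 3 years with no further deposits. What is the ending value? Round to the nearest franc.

i = 0.127/2 = 0.0635 per half-year; n = 3·2 = 6.
32,100 × (1+0.0635)^6 = 32,100 × 1.446855 = 46,444.0408

CHF 46,444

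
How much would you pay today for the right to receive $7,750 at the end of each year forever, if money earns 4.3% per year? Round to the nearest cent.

PV = PMT / i = 7750 / 0.043 = 180,232.5581

$180,232.56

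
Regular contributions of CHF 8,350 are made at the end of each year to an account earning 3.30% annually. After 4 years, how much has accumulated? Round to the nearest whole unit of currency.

CHF 35,090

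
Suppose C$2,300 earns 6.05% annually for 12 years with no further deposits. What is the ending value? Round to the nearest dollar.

FV = PV·(1+i)^n = 2,300 × 2.023616 = 4,654.3165

C$4,654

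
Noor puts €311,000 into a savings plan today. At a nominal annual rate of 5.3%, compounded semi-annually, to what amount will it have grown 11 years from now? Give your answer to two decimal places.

Periodic rate i = 0.053/2 = 0.0265; n = 11 × 2 = 22 periods.
FV = 311,000 × (1 + 0.0265)^22 = 552,913.7250

€552,913.72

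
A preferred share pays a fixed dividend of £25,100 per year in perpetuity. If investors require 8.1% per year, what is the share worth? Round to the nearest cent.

PV = C/r = 25100/0.081 = 309,876.5432

£309,876.54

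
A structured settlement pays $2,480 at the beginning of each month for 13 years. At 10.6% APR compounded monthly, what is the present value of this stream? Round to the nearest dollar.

$211,403

i = 0.106/12 = 0.00883333 per month; n = 13·12 = 156.
PV = PMT · [1 − (1+i)^(−n)] / i × (1+i) = 2480 · 85.243134 = 211,402.9723
Payments are at the start of each period, so multiply by (1+i).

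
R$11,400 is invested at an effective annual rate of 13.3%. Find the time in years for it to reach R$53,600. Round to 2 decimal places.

12.40 years

n = ln(53600/11400) / ln(1+0.133) = ln(4.70175) / 0.124869 = 12.3965 years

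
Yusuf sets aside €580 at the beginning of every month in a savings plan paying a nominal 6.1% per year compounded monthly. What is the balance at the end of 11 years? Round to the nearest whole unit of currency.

€109,274

i = 0.061/12 = 0.00508333 per month; n = 11·12 = 132.
Accumulation factor s(132|0.00508333) × (1+i) = 188.402789; FV = 580 × 188.402789 = 109,273.6174
(annuity-due: payments at period start, so ×(1+i).)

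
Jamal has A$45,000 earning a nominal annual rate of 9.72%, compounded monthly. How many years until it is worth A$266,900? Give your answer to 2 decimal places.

Periodic rate i = 0.0972/12 = 0.0081.
(1+i)^n = 266900/45000 = 5.93111, so n = ln 5.93111 / ln 1.0081 = 220.6681 months
= 220.6681/12 years

18.39 years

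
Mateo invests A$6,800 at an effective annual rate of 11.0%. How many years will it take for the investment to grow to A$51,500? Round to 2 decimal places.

n = ln(51500/6800) / ln(1+0.11) = ln(7.57353) / 0.104360 = 19.4007 years

19.40 years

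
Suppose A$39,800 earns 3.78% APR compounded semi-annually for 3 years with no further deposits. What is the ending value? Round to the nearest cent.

i = 0.0378/2 = 0.0189 per half-year; n = 3·2 = 6.
39,800 × (1+0.0189)^6 = 39,800 × 1.118895 = 44,532.0251

A$44,532.03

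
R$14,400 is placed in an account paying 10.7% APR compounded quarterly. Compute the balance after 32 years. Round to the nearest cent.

R$422,518.34

Periodic rate i = 0.107/4 = 0.02675; n = 32 × 4 = 128 periods.
FV = PV·(1+i)^n = 14,400 × 29.341552 = 422,518.3425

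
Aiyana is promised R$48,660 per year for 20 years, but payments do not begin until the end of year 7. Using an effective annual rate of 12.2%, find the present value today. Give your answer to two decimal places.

Value one period before first payment (t=6): 48660 × [1 − (1+0.122)^(−20)] / 0.122 = 48660 × 7.376780 = 358,954.0907
Discount back 6 years: 358,954.0907 × (1+0.122)^(−6) = 358,954.0907 × 0.501237 = 179,920.9624

R$179,920.96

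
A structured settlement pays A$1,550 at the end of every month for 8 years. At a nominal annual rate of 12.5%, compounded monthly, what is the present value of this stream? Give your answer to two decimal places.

A$93,775.66

Periodic rate i = 0.125/12 = 0.0104167; n = 8 × 12 = 96 periods.
PV = PMT · [1 − (1+i)^(−n)] / i = 1550 · 60.500428 = 93,775.6636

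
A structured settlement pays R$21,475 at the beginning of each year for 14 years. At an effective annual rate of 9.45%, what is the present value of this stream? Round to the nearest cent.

R$178,465.58

PV = 21475 × [1 − (1+0.0945)^(−14)] / 0.0945 × (1+i) = 21475 × 8.310388 = 178,465.5762
Payments are at the start of each period, so multiply by (1+i).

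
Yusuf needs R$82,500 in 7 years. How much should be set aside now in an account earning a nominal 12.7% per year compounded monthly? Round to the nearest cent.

R$34,071.79

With 12 periods per year: i = 0.0105833, n = 84.
PV = 82,500 / (1 + 0.0105833)^84 = 82,500 / 2.421358 = 34,071.7861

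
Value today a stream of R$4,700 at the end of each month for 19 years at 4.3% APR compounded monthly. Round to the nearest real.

R$731,363

With 12 periods per year: i = 0.00358333, n = 228.
PV = 4700 × [1 − (1+0.00358333)^(−228)] / 0.00358333 = 4700 × 155.609162 = 731,363.0635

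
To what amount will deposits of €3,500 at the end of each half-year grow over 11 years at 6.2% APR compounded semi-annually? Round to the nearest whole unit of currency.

€108,099

Periodic rate i = 0.062/2 = 0.031; n = 11 × 2 = 22 periods.
FV = 3500 × [(1+0.031)^22 − 1] / 0.031 = 3500 × 30.885478 = 108,099.1726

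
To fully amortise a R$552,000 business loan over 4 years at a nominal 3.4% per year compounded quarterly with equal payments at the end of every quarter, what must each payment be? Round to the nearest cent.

Periodic rate i = 0.034/4 = 0.0085; n = 4 × 4 = 16 periods.
PMT = 552000 / ( [1 − (1+0.0085)^(−16)] / 0.0085 ) = 552000 / 14.900654 = 37,045.3533

R$37,045.35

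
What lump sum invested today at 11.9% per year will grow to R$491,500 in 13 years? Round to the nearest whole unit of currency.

R$113,955

Discount factor = (1+0.119)^(−13) = 0.231851; PV = 491,500 × 0.231851 = 113,954.7407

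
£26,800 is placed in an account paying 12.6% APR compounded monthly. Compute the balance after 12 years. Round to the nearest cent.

£120,604.79

i = 0.126/12 = 0.0105 per month; n = 12·12 = 144.
FV = PV·(1+i)^n = 26,800 × 4.500179 = 120,604.7922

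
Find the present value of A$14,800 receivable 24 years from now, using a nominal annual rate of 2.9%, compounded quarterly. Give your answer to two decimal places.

A$7,397.47

Periodic rate i = 0.029/4 = 0.00725; n = 24 × 4 = 96 periods.
PV = 14,800 / (1 + 0.00725)^96 = 14,800 / 2.000684 = 7,397.4700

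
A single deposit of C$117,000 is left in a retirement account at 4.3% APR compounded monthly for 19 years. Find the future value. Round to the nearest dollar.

i = 0.043/12 = 0.00358333 per month; n = 19·12 = 228.
FV = 117,000 × (1 + 0.00358333)^228 = 264,466.2465

C$264,466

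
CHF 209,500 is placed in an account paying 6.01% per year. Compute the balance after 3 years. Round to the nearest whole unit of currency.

FV = 209,500 × (1 + 0.0601)^3 = 249,588.4769

CHF 249,588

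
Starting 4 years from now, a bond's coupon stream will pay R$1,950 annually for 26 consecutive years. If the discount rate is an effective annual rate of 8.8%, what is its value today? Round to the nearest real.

R$15,285

PV at t=3 (ordinary 26-year annuity): 1950 × a(26|0.088) = 1950 × 10.095500 = 19,686.2245
Discount back 3 years: 19,686.2245 × (1+0.088)^(−3) = 19,686.2245 × 0.776450 = 15,285.3626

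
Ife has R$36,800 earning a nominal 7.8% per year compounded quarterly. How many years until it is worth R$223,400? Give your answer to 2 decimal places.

Periodic rate i = 0.078/4 = 0.0195.
n = ln(223400/36800) / ln(1+0.0195) = ln(6.07065) / 0.019312 = 93.3843 quarters
= 93.3843/4 years

23.35 years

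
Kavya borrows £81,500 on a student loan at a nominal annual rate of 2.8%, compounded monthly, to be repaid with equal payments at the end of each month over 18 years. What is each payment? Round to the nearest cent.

With 12 periods per year: i = 0.00233333, n = 216.
Annuity-PV factor = 169.515364; PMT = 81500 / 169.515364 = 480.7824

£480.78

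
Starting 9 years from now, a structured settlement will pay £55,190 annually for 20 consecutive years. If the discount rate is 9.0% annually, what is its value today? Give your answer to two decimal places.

Value one period before first payment (t=8): 55190 × [1 − (1+0.09)^(−20)] / 0.09 = 55190 × 9.128546 = 503,804.4355
Discount back 8 years: 503,804.4355 × (1+0.09)^(−8) = 503,804.4355 × 0.501866 = 252,842.4577

£252,842.46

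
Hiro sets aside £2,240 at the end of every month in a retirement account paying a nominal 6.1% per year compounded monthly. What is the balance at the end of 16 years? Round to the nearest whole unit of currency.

Periodic rate i = 0.061/12 = 0.00508333; n = 16 × 12 = 192 periods.
FV = PMT · [(1+i)^n − 1] / i = 2240 · 324.052483 = 725,877.5630

£725,878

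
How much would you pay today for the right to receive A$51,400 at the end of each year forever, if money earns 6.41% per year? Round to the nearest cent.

PV = PMT / i = 51400 / 0.0641 = 801,872.0749

A$801,872.07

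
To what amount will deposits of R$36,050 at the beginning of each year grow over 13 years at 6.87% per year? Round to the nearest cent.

Accumulation factor s(13|0.0687) × (1+i) = 21.343809; FV = 36050 × 21.343809 = 769,444.3038
(annuity-due: payments at period start, so ×(1+i).)

R$769,444.30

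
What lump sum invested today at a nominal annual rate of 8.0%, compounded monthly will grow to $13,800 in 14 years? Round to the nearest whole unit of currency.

Periodic rate i = 0.08/12 = 0.00666667; n = 14 × 12 = 168 periods.
PV = FV·(1+i)^(−n) = 13,800 × 0.327495 = 4,519.4279

$4,519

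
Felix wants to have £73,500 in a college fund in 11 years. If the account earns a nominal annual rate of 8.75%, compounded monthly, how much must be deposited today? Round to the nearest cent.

£28,170.56

i = 0.0875/12 = 0.00729167 per month; n = 11·12 = 132.
PV = FV·(1+i)^(−n) = 73,500 × 0.383273 = 28,170.5627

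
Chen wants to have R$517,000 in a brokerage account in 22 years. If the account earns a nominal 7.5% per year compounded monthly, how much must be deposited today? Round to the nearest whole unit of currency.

With 12 periods per year: i = 0.00625, n = 264.
Discount factor = (1+0.00625)^(−264) = 0.193039; PV = 517,000 × 0.193039 = 99,800.9538

R$99,801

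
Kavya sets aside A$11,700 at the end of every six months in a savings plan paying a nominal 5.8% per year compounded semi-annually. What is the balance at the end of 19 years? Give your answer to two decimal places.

A$792,113.73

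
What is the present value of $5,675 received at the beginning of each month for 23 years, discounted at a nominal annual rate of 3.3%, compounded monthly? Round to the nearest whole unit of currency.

$1,099,586

i = 0.033/12 = 0.00275 per month; n = 23·12 = 276.
Annuity factor a(276|0.00275) × (1+i) = 193.759653; PV = 5675 × 193.759653 = 1,099,586.0283
(Beginning-of-period payments → annuity-due factor ×(1+i).)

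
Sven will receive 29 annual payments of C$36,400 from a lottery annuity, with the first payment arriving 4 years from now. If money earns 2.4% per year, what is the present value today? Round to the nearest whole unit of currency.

PV at t=3 (ordinary 29-year annuity): 36400 × a(29|0.024) = 36400 × 20.721201 = 754,251.7242
PV₀ = 754,251.7242 / (1+0.024)^3 = 754,251.7242 / 1.073742 = 702,451.6577

C$702,452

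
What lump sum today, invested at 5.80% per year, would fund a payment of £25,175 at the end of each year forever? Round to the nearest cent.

£434,051.72

PV = PMT / i = 25175 / 0.058 = 434,051.7241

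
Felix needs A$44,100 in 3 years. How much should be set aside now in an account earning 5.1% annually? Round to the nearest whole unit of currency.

Discount factor = (1+0.051)^(−3) = 0.861374; PV = 44,100 × 0.861374 = 37,986.6016

A$37,987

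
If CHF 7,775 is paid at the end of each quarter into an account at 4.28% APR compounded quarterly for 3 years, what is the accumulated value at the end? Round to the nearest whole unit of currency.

CHF 98,991

With 4 periods per year: i = 0.0107, n = 12.
FV = 7775 × [(1+0.0107)^12 − 1] / 0.0107 = 7775 × 12.732005 = 98,991.3366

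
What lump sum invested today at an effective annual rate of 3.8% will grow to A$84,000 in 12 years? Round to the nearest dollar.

A$53,692

Discount factor = (1+0.038)^(−12) = 0.639193; PV = 84,000 × 0.639193 = 53,692.1808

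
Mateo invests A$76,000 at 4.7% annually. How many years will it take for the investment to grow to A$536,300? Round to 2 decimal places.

n = ln(536300/76000) / ln(1+0.047) = ln(7.05658) / 0.045929 = 42.5431 years

42.54 years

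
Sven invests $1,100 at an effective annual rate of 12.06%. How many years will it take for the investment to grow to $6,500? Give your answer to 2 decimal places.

(1+i)^n = 6500/1100 = 5.90909, so n = ln 5.90909 / ln 1.1206 = 15.6018 years

15.60 years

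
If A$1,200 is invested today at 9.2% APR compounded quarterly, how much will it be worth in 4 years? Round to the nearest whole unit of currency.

A$1,727

i = 0.092/4 = 0.023 per quarter; n = 4·4 = 16.
FV = PV·(1+i)^n = 1,200 × 1.438832 = 1,726.5986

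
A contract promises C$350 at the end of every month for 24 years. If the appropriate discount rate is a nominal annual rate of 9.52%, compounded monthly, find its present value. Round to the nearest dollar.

C$39,586

With 12 periods per year: i = 0.00793333, n = 288.
Annuity factor a(288|0.00793333) = 113.102989; PV = 350 × 113.102989 = 39,586.0463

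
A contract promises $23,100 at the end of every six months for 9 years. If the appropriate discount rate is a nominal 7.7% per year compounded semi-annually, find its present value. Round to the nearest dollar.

i = 0.077/2 = 0.0385 per half-year; n = 9·2 = 18.
Annuity factor a(18|0.0385) = 12.815045; PV = 23100 × 12.815045 = 296,027.5424

$296,028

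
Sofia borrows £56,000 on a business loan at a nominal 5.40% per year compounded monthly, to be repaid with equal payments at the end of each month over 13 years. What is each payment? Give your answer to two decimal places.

£500.37

i = 0.054/12 = 0.0045 per month; n = 13·12 = 156.
Annuity-PV factor = 111.916847; PMT = 56000 / 111.916847 = 500.3715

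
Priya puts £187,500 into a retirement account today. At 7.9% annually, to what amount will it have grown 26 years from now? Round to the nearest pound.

FV = 187,500 × (1 + 0.079)^26 = 1,353,813.4792

£1,353,813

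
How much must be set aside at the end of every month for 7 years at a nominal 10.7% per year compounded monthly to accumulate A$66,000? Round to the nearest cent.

A$531.20

i = 0.107/12 = 0.00891667 per month; n = 7·12 = 84.
PMT = 66000 / ( [(1+0.00891667)^84 − 1] / 0.00891667 ) = 66000 / 124.247686 = 531.1970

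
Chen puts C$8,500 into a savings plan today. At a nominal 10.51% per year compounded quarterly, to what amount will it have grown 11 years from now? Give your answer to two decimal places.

C$26,608.72

With 4 periods per year: i = 0.026275, n = 44.
8,500 × (1+0.026275)^44 = 8,500 × 3.130437 = 26,608.7155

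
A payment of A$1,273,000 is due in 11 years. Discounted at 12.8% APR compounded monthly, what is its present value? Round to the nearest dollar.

With 12 periods per year: i = 0.0106667, n = 132.
PV = 1,273,000 / (1 + 0.0106667)^132 = 1,273,000 / 4.057405 = 313,747.3223

A$313,747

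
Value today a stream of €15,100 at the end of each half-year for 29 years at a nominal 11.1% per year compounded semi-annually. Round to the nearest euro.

With 2 periods per year: i = 0.0555, n = 58.
Annuity factor a(58|0.0555) = 17.232549; PV = 15100 × 17.232549 = 260,211.4851

€260,211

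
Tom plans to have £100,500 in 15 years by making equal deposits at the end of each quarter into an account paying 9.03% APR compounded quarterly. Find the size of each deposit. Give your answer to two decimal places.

£805.42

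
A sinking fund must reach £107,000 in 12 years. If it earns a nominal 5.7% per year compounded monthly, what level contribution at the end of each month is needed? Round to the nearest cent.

£519.37

i = 0.057/12 = 0.00475 per month; n = 12·12 = 144.
FV-annuity factor = 206.017346; PMT = 107000 / 206.017346 = 519.3737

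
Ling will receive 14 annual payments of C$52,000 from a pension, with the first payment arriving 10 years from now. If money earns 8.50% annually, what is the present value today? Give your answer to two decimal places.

PV at t=9 (ordinary 14-year annuity): 52000 × a(14|0.085) = 52000 × 8.010097 = 416,525.0276
PV₀ = 416,525.0276 / (1+0.085)^9 = 416,525.0276 / 2.083856 = 199,881.8950

C$199,881.90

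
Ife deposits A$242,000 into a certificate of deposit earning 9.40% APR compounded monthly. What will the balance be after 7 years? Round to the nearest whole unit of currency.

i = 0.094/12 = 0.00783333 per month; n = 7·12 = 84.
242,000 × (1+0.00783333)^84 = 242,000 × 1.925982 = 466,087.7585

A$466,088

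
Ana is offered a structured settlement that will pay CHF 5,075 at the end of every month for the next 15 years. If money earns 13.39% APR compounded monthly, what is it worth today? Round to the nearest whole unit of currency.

CHF 393,103

Periodic rate i = 0.1339/12 = 0.0111583; n = 15 × 12 = 180 periods.
PV = 5075 × [1 − (1+0.0111583)^(−180)] / 0.0111583 = 5075 × 77.458634 = 393,102.5660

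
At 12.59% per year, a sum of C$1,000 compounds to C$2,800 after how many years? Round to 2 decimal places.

(1+i)^n = 2800/1000 = 2.80000, so n = ln 2.80000 / ln 1.1259 = 8.6827 years

8.68 years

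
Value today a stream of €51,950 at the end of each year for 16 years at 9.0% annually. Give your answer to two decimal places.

Annuity factor a(16|0.09) = 8.312558; PV = 51950 × 8.312558 = 431,837.3981

€431,837.40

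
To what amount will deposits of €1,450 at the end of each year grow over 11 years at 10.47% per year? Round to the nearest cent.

€27,561.29

FV = 1450 × [(1+0.1047)^11 − 1] / 0.1047 = 1450 × 19.007784 = 27,561.2872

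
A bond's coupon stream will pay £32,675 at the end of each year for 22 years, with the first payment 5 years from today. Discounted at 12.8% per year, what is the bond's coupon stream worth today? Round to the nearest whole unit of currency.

PV at t=4 (ordinary 22-year annuity): 32675 × a(22|0.128) = 32675 × 7.260435 = 237,234.7293
Discount back 4 years: 237,234.7293 × (1+0.128)^(−4) = 237,234.7293 × 0.617680 = 146,535.1685

£146,535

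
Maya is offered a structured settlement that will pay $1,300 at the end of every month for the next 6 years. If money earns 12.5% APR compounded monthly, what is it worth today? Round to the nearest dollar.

$65,620

Periodic rate i = 0.125/12 = 0.0104167; n = 6 × 12 = 72 periods.
PV = 1300 × [1 − (1+0.0104167)^(−72)] / 0.0104167 = 1300 × 50.476552 = 65,619.5181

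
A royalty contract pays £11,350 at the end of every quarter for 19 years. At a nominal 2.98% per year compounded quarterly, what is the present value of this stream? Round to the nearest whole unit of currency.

With 4 periods per year: i = 0.00745, n = 76.
PV = 11350 × [1 − (1+0.00745)^(−76)] / 0.00745 = 11350 × 57.869644 = 656,820.4641

£656,820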